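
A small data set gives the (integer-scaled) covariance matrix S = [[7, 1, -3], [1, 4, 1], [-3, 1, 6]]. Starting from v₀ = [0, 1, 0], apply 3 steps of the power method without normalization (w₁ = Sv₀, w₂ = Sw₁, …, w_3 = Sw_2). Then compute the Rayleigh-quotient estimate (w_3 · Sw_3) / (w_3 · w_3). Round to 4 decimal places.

5.2898

w1 = Sv₀ = (1, 4, 1)
w2 = Sw1 = (8, 18, 7)
w3 = Sw2 = (53, 87, 36)
Sw3 = (350, 437, 144)
w3·Sw3 = 53·350 + 87·437 + 36·144 = 61753; w3·w3 = 53·53 + 87·87 + 36·36 = 11674
λ ≈ 61753/11674 = 5.2898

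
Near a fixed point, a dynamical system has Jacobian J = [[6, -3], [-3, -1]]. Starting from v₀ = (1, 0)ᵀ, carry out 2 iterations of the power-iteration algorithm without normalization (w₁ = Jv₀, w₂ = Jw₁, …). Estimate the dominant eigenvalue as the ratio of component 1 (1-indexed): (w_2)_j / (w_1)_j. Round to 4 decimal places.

w1 = Jv₀ = (6·1 + (-3)·0; (-3)·1 + (-1)·0) = (6, -3)
w2 = Jw1 = (6·6 + (-3)·(-3); (-3)·6 + (-1)·(-3)) = (45, -15)
Ratio at component: 45 / 6 = 7.5000

7.5000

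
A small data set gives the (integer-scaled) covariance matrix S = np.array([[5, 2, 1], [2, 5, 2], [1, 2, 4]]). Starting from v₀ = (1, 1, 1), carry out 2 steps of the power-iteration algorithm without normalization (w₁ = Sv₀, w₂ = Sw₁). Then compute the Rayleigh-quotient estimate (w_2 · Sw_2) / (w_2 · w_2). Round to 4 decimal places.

w1 = Sv₀ = (5·1 + 2·1 + 1·1; 2·1 + 5·1 + 2·1; 1·1 + 2·1 + 4·1) = (8, 9, 7)
w2 = Sw1 = (5·8 + 2·9 + 1·7; 2·8 + 5·9 + 2·7; 1·8 + 2·9 + 4·7) = (65, 75, 54)
Sw2 = (529, 613, 431)
w2·Sw2 = 65·529 + 75·613 + 54·431 = 103634; w2·w2 = 65·65 + 75·75 + 54·54 = 12766
λ ≈ 103634/12766 = 8.1180

8.1180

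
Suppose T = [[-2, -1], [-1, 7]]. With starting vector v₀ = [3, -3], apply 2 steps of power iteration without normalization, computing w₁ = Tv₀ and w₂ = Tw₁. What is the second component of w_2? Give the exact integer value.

w1 = Tv₀ = ((-2)·3 + (-1)·(-3); (-1)·3 + 7·(-3)) = (-3, -24)
w2 = Tw1 = ((-2)·(-3) + (-1)·(-24); (-1)·(-3) + 7·(-24)) = (30, -165)
The requested component of w2 is -165.

-165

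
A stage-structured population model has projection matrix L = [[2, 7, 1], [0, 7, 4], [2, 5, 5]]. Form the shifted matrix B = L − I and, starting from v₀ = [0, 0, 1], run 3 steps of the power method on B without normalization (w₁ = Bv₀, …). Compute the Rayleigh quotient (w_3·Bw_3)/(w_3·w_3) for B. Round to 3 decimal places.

B = L − I has rows (1, 7, 1); (0, 6, 4); (2, 5, 4)
w1 = Bv₀ = (1, 4, 4)
w2 = Bw1 = (33, 40, 38)
w3 = Bw2 = (351, 392, 418)
Bw3 = (3513, 4024, 4334)
w3·Bw3 = 4622083; w3·w3 = 451589; μ ≈ 4622083/451589 = 10.235

μ ≈ 10.235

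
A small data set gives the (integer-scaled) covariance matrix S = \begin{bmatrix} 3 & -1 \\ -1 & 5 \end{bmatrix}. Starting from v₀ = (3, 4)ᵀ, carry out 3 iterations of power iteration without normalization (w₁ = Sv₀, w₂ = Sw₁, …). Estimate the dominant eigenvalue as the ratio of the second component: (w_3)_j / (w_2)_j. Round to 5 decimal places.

λ ≈ 5.02500

w1 = Sv₀ = (3·3 + (-1)·4; (-1)·3 + 5·4) = (5, 17)
w2 = Sw1 = (3·5 + (-1)·17; (-1)·5 + 5·17) = (-2, 80)
w3 = Sw2 = (-86, 402)
Ratio at component: 402 / 80 = 5.02500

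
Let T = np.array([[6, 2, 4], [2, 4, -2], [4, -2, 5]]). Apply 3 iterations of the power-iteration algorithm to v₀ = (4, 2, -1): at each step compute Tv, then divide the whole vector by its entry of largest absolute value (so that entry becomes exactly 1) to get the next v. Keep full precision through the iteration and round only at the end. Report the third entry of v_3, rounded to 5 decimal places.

Tv0 = (24.000000, 18.000000, 7.000000); divide by 24.000000 → v1 = (1.000000, 0.750000, 0.291667)
Tv1 = (8.666667, 4.416667, 3.958333); divide by 8.666667 → v2 = (1.000000, 0.509615, 0.456731)
Tv2 = (8.846154, 3.125000, 5.264423); divide by 8.846154 → v3 = (1.000000, 0.353261, 0.595109)
Requested entry of v3: 1095/1840 = 0.59511

0.59511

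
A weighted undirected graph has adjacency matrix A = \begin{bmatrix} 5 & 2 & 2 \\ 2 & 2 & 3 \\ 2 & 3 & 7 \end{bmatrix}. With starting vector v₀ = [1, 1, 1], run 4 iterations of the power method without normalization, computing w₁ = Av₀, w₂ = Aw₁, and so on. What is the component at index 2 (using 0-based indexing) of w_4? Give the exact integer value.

12224

w1 = Av₀ = (9, 7, 12)
w2 = Aw1 = (83, 68, 123)
w3 = Aw2 = (797, 671, 1231)
w4 = Aw3 = (7789, 6629, 12224)
The requested component of w4 is 12224.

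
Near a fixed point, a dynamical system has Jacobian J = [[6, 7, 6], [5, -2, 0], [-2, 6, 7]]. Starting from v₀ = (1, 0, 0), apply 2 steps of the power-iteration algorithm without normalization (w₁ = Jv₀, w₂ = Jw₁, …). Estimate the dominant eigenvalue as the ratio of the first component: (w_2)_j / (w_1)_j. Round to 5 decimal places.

λ ≈ 9.83333

w1 = Jv₀ = (6·1 + 7·0 + 6·0; 5·1 + (-2)·0 + 0·0; (-2)·1 + 6·0 + 7·0) = (6, 5, -2)
w2 = Jw1 = (6·6 + 7·5 + 6·(-2); 5·6 + (-2)·5 + 0·(-2); (-2)·6 + 6·5 + 7·(-2)) = (59, 20, 4)
Ratio at component: 59 / 6 = 9.83333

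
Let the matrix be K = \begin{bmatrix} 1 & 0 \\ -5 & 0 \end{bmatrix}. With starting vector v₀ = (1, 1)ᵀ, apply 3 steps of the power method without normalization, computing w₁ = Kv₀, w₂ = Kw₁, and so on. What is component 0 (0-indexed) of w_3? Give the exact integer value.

1

w1 = Kv₀ = (1, -5)
w2 = Kw1 = (1, -5)
w3 = Kw2 = (1, -5)
The requested component of w3 is 1.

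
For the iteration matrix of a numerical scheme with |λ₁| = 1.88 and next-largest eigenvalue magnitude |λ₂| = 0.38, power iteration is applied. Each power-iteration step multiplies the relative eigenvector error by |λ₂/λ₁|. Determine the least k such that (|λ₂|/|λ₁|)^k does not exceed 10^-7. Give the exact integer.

11

|λ₂/λ₁| = 0.38/1.88 = 0.20213
Need k ≥ ln(10^-7) / ln(0.20213) = -16.1181 / -1.5989 ≈ 10.081
Smallest integer k satisfying the bound: 11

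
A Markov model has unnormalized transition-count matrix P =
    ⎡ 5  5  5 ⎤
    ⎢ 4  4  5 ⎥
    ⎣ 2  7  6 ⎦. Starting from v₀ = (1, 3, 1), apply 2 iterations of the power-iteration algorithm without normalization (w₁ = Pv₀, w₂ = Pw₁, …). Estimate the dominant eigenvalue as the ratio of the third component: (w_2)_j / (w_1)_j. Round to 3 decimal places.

w1 = Pv₀ = (5·1 + 5·3 + 5·1; 4·1 + 4·3 + 5·1; 2·1 + 7·3 + 6·1) = (25, 21, 29)
w2 = Pw1 = (5·25 + 5·21 + 5·29; 4·25 + 4·21 + 5·29; 2·25 + 7·21 + 6·29) = (375, 329, 371)
Ratio at component: 371 / 29 = 12.793

12.793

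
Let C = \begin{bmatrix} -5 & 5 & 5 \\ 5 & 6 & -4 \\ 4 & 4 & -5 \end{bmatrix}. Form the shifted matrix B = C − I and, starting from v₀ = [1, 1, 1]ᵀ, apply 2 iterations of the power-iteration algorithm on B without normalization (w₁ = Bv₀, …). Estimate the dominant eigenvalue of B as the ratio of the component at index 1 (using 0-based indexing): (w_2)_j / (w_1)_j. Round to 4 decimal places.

μ ≈ 7.0000

B = C − I has rows (-6, 5, 5); (5, 5, -4); (4, 4, -6)
w1 = Bv₀ = ((-6)·1 + 5·1 + 5·1; 5·1 + 5·1 + (-4)·1; 4·1 + 4·1 + (-6)·1) = (4, 6, 2)
w2 = Bw1 = ((-6)·4 + 5·6 + 5·2; 5·4 + 5·6 + (-4)·2; 4·4 + 4·6 + (-6)·2) = (16, 42, 28)
Ratio: 42/6 = 7.0000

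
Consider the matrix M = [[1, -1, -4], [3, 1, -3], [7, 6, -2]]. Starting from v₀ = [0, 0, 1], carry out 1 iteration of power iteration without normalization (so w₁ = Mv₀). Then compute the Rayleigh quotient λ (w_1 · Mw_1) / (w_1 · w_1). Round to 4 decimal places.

w1 = Mv₀ = (1·0 + (-1)·0 + (-4)·1; 3·0 + 1·0 + (-3)·1; 7·0 + 6·0 + (-2)·1) = (-4, -3, -2)
Mw1 = (7, -9, -42)
w1·Mw1 = (-4)·7 + (-3)·(-9) + (-2)·(-42) = 83; w1·w1 = (-4)·(-4) + (-3)·(-3) + (-2)·(-2) = 29
λ ≈ 83/29 = 2.8621

λ ≈ 2.8621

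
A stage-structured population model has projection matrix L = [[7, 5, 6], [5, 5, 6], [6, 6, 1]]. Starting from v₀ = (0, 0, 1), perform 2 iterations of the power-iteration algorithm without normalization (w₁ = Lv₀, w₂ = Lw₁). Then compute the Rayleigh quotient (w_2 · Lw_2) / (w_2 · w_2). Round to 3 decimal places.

w1 = Lv₀ = (7·0 + 5·0 + 6·1; 5·0 + 5·0 + 6·1; 6·0 + 6·0 + 1·1) = (6, 6, 1)
w2 = Lw1 = (7·6 + 5·6 + 6·1; 5·6 + 5·6 + 6·1; 6·6 + 6·6 + 1·1) = (78, 66, 73)
Lw2 = (1314, 1158, 937)
w2·Lw2 = 78·1314 + 66·1158 + 73·937 = 247321; w2·w2 = 78·78 + 66·66 + 73·73 = 15769
λ ≈ 247321/15769 = 15.684

λ ≈ 15.684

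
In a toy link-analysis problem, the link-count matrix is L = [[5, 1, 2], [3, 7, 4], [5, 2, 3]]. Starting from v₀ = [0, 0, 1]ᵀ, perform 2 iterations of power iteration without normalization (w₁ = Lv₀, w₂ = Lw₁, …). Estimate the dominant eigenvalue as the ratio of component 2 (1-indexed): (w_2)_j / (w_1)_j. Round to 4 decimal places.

w1 = Lv₀ = (5·0 + 1·0 + 2·1; 3·0 + 7·0 + 4·1; 5·0 + 2·0 + 3·1) = (2, 4, 3)
w2 = Lw1 = (5·2 + 1·4 + 2·3; 3·2 + 7·4 + 4·3; 5·2 + 2·4 + 3·3) = (20, 46, 27)
Ratio at component: 46 / 4 = 11.5000

11.5000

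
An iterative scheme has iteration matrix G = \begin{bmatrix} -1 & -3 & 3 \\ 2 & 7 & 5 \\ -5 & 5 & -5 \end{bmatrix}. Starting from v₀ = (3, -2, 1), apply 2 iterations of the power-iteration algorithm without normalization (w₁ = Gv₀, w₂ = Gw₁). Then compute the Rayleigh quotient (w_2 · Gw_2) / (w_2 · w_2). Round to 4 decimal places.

-1.0995

w1 = Gv₀ = (6, -3, -30)
w2 = Gw1 = (-87, -159, 105)
Gw2 = (879, -762, -885)
w2·Gw2 = (-87)·879 + (-159)·(-762) + 105·(-885) = -48240; w2·w2 = (-87)·(-87) + (-159)·(-159) + 105·105 = 43875
λ ≈ -48240/43875 = -1.0995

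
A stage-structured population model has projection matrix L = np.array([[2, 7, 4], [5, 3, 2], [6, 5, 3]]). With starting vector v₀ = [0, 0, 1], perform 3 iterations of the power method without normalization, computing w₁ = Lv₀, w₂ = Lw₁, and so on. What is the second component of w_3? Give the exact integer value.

w1 = Lv₀ = (2·0 + 7·0 + 4·1; 5·0 + 3·0 + 2·1; 6·0 + 5·0 + 3·1) = (4, 2, 3)
w2 = Lw1 = (2·4 + 7·2 + 4·3; 5·4 + 3·2 + 2·3; 6·4 + 5·2 + 3·3) = (34, 32, 43)
w3 = Lw2 = (464, 352, 493)
The requested component of w3 is 352.

352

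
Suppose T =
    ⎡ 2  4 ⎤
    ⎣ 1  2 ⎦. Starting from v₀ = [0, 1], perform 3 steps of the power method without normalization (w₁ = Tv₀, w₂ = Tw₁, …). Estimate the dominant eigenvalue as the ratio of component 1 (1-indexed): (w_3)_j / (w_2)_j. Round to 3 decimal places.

w1 = Tv₀ = (4, 2)
w2 = Tw1 = (16, 8)
w3 = Tw2 = (64, 32)
Ratio at component: 64 / 16 = 4.000

λ ≈ 4.000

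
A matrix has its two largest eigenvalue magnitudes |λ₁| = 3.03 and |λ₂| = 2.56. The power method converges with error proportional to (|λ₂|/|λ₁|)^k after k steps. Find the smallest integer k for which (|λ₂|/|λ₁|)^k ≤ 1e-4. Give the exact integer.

|λ₂/λ₁| = 2.56/3.03 = 0.84488
Need k ≥ ln(1e-4) / ln(0.84488) = -9.2103 / -0.1686 ≈ 54.643
Smallest integer k satisfying the bound: 55

55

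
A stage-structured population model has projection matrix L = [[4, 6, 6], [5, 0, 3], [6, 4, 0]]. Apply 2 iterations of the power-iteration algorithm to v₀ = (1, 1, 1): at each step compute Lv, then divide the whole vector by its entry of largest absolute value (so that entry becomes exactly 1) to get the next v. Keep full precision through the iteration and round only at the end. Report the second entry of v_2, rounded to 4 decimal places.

Lv0 = (16.00000, 8.00000, 10.00000); divide by 16.00000 → v1 = (1.00000, 0.50000, 0.62500)
Lv1 = (10.75000, 6.87500, 8.00000); divide by 10.75000 → v2 = (1.00000, 0.63953, 0.74419)
Requested entry of v2: 110/172 = 0.6395

0.6395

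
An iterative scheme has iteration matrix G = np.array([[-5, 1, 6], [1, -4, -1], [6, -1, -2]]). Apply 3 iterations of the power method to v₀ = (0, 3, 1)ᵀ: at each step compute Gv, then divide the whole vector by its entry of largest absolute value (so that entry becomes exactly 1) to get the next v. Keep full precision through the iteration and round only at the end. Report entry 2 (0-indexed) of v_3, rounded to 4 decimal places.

-0.7727

Gv0 = (9.00000, -13.00000, -5.00000); divide by -13.00000 → v1 = (-0.69231, 1.00000, 0.38462)
Gv1 = (6.76923, -5.07692, -5.92308); divide by 6.76923 → v2 = (1.00000, -0.75000, -0.87500)
Gv2 = (-11.00000, 4.87500, 8.50000); divide by -11.00000 → v3 = (1.00000, -0.44318, -0.77273)
Requested entry of v3: -748/968 = -0.7727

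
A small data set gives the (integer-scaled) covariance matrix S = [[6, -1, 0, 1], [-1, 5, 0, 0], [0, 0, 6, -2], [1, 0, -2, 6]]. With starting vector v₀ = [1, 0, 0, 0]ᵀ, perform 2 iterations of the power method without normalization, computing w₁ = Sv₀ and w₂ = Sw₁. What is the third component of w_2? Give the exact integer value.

-2

w1 = Sv₀ = (6·1 + (-1)·0 + 0·0 + 1·0; (-1)·1 + 5·0 + 0·0 + 0·0; 0·1 + 0·0 + 6·0 + (-2)·0; 1·1 + 0·0 + (-2)·0 + 6·0) = (6, -1, 0, 1)
w2 = Sw1 = (6·6 + (-1)·(-1) + 0·0 + 1·1; (-1)·6 + 5·(-1) + 0·0 + 0·1; 0·6 + 0·(-1) + 6·0 + (-2)·1; 1·6 + 0·(-1) + (-2)·0 + 6·1) = (38, -11, -2, 12)
The requested component of w2 is -2.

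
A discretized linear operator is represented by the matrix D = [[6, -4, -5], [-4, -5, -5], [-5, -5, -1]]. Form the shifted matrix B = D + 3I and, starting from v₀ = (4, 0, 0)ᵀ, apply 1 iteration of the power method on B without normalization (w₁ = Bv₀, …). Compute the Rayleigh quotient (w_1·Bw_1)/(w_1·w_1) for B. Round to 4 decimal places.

10.5328

B = D + 3I has rows (9, -4, -5); (-4, -2, -5); (-5, -5, 2)
w1 = Bv₀ = (36, -16, -20)
Bw1 = (488, -12, -140)
w1·Bw1 = 20560; w1·w1 = 1952; μ ≈ 20560/1952 = 10.5328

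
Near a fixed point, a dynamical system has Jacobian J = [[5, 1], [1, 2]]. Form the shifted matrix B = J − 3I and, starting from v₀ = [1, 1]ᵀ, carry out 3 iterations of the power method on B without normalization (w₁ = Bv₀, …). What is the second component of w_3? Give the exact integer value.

3

B = J − 3I has rows (2, 1); (1, -1)
w1 = Bv₀ = (2·1 + 1·1; 1·1 + (-1)·1) = (3, 0)
w2 = Bw1 = (2·3 + 1·0; 1·3 + (-1)·0) = (6, 3)
w3 = Bw2 = (15, 3)
Requested component of w3: 3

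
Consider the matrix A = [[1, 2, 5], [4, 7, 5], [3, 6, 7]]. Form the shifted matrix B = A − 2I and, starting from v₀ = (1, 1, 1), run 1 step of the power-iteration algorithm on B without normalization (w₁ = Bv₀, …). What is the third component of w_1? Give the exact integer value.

B = A − 2I has rows (-1, 2, 5); (4, 5, 5); (3, 6, 5)
w1 = Bv₀ = (6, 14, 14)
Requested component of w1: 14

14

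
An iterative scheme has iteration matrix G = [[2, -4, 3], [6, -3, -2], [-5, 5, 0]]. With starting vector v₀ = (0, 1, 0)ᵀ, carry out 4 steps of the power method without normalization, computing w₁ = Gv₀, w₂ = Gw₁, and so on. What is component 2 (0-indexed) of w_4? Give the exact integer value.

w1 = Gv₀ = (-4, -3, 5)
w2 = Gw1 = (19, -25, 5)
w3 = Gw2 = (153, 179, -220)
w4 = Gw3 = (-1070, 821, 130)
The requested component of w4 is 130.

130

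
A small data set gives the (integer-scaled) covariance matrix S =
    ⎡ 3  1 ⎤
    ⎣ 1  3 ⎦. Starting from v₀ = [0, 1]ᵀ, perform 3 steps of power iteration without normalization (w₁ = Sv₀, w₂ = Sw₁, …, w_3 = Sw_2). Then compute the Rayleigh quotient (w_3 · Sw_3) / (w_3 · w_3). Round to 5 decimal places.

w1 = Sv₀ = (3·0 + 1·1; 1·0 + 3·1) = (1, 3)
w2 = Sw1 = (3·1 + 1·3; 1·1 + 3·3) = (6, 10)
w3 = Sw2 = (28, 36)
Sw3 = (120, 136)
w3·Sw3 = 28·120 + 36·136 = 8256; w3·w3 = 28·28 + 36·36 = 2080
λ ≈ 8256/2080 = 3.96923

3.96923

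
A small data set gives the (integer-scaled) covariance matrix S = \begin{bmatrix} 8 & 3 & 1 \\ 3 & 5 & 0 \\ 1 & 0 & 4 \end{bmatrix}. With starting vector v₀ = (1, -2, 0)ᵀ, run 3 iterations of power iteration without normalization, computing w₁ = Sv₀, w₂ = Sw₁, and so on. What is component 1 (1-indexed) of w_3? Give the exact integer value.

-113

w1 = Sv₀ = (2, -7, 1)
w2 = Sw1 = (-4, -29, 6)
w3 = Sw2 = (-113, -157, 20)
The requested component of w3 is -113.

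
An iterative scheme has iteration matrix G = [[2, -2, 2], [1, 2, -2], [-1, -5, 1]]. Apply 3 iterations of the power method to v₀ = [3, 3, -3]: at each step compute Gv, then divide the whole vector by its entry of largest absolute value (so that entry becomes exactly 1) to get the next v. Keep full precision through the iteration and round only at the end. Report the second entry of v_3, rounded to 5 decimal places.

-0.47500

Gv0 = (-6.000000, 15.000000, -21.000000); divide by -21.000000 → v1 = (0.285714, -0.714286, 1.000000)
Gv1 = (4.000000, -3.142857, 4.285714); divide by 4.285714 → v2 = (0.933333, -0.733333, 1.000000)
Gv2 = (5.333333, -2.533333, 3.733333); divide by 5.333333 → v3 = (1.000000, -0.475000, 0.700000)
Requested entry of v3: 228/-480 = -0.47500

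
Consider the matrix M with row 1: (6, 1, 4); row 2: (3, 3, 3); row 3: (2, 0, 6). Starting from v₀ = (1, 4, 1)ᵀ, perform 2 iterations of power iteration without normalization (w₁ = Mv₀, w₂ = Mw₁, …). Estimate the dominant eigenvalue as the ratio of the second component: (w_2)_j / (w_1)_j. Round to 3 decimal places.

w1 = Mv₀ = (14, 18, 8)
w2 = Mw1 = (134, 120, 76)
Ratio at component: 120 / 18 = 6.667

6.667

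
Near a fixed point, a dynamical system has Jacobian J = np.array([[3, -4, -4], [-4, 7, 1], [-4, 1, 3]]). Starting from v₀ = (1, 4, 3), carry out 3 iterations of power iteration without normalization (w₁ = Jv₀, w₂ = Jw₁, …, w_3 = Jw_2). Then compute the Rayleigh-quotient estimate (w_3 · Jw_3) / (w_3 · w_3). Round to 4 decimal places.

λ ≈ 10.7316

w1 = Jv₀ = (3·1 + (-4)·4 + (-4)·3; (-4)·1 + 7·4 + 1·3; (-4)·1 + 1·4 + 3·3) = (-25, 27, 9)
w2 = Jw1 = (3·(-25) + (-4)·27 + (-4)·9; (-4)·(-25) + 7·27 + 1·9; (-4)·(-25) + 1·27 + 3·9) = (-219, 298, 154)
w3 = Jw2 = (-2465, 3116, 1636)
Jw3 = (-26403, 33308, 17884)
w3·Jw3 = (-2465)·(-26403) + 3116·33308 + 1636·17884 = 198129347; w3·w3 = (-2465)·(-2465) + 3116·3116 + 1636·1636 = 18462177
λ ≈ 198129347/18462177 = 10.7316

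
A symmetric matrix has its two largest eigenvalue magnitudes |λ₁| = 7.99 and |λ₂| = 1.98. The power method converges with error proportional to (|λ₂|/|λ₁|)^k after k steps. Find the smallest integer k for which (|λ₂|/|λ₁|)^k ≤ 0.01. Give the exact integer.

4

|λ₂/λ₁| = 1.98/7.99 = 0.24781
Need k ≥ ln(0.01) / ln(0.24781) = -4.6052 / -1.3951 ≈ 3.301
Smallest integer k satisfying the bound: 4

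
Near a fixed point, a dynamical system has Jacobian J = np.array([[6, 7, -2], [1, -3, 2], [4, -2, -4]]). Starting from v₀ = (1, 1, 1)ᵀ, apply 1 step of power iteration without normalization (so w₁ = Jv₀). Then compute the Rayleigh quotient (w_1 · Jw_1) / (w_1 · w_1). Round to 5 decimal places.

w1 = Jv₀ = (6·1 + 7·1 + (-2)·1; 1·1 + (-3)·1 + 2·1; 4·1 + (-2)·1 + (-4)·1) = (11, 0, -2)
Jw1 = (70, 7, 52)
w1·Jw1 = 11·70 + 0·7 + (-2)·52 = 666; w1·w1 = 11·11 + 0·0 + (-2)·(-2) = 125
λ ≈ 666/125 = 5.32800

λ ≈ 5.32800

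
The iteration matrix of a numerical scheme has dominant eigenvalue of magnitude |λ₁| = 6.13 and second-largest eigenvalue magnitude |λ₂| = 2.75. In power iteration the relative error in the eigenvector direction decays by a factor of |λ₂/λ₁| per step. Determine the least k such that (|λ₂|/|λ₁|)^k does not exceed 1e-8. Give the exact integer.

23

|λ₂/λ₁| = 2.75/6.13 = 0.44861
Need k ≥ ln(1e-8) / ln(0.44861) = -18.4207 / -0.8016 ≈ 22.980
Smallest integer k satisfying the bound: 23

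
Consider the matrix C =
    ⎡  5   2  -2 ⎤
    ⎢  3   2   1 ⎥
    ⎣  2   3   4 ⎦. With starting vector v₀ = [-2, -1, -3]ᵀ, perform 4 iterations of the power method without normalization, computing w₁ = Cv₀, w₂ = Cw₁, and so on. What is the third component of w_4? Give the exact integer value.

-3491

w1 = Cv₀ = (-6, -11, -19)
w2 = Cw1 = (-14, -59, -121)
w3 = Cw2 = (54, -281, -689)
w4 = Cw3 = (1086, -1089, -3491)
The requested component of w4 is -3491.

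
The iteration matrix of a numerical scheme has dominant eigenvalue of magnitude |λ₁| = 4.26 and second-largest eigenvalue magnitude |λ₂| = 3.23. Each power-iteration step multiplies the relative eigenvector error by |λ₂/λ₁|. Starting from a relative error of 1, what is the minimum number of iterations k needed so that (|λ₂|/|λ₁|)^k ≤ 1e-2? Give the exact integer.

17

|λ₂/λ₁| = 3.23/4.26 = 0.75822
Need k ≥ ln(1e-2) / ln(0.75822) = -4.6052 / -0.2768 ≈ 16.638
Smallest integer k satisfying the bound: 17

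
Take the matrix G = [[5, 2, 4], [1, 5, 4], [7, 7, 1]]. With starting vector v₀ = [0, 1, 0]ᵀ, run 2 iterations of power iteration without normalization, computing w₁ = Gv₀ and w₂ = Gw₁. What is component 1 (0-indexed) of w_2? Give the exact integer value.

55

w1 = Gv₀ = (2, 5, 7)
w2 = Gw1 = (48, 55, 56)
The requested component of w2 is 55.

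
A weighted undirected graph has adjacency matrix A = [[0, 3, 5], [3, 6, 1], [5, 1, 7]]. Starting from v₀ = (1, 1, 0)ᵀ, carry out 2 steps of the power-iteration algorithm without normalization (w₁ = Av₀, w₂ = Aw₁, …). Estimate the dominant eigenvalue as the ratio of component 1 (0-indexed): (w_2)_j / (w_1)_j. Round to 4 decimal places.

w1 = Av₀ = (3, 9, 6)
w2 = Aw1 = (57, 69, 66)
Ratio at component: 69 / 9 = 7.6667

7.6667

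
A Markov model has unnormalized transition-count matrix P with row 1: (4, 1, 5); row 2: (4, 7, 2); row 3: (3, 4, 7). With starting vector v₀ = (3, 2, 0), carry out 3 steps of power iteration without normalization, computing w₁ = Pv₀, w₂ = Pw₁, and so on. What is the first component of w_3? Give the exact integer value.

w1 = Pv₀ = (14, 26, 17)
w2 = Pw1 = (167, 272, 265)
w3 = Pw2 = (2265, 3102, 3444)
The requested component of w3 is 2265.

2265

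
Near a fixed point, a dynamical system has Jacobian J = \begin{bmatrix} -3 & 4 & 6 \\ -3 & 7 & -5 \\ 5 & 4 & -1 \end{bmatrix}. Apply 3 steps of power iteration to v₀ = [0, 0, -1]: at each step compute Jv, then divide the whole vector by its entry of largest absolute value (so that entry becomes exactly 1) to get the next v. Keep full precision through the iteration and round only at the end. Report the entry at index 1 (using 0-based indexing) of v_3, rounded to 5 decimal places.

0.61229

Jv0 = (-6.000000, 5.000000, 1.000000); divide by -6.000000 → v1 = (1.000000, -0.833333, -0.166667)
Jv1 = (-7.333333, -8.000000, 1.833333); divide by -8.000000 → v2 = (0.916667, 1.000000, -0.229167)
Jv2 = (-0.125000, 5.395833, 8.812500); divide by 8.812500 → v3 = (-0.014184, 0.612293, 1.000000)
Requested entry of v3: 259/423 = 0.61229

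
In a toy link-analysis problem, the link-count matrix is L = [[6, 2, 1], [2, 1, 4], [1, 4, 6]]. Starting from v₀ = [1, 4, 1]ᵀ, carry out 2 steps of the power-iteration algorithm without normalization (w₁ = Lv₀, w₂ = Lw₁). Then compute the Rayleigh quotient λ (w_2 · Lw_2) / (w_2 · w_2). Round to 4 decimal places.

w1 = Lv₀ = (6·1 + 2·4 + 1·1; 2·1 + 1·4 + 4·1; 1·1 + 4·4 + 6·1) = (15, 10, 23)
w2 = Lw1 = (6·15 + 2·10 + 1·23; 2·15 + 1·10 + 4·23; 1·15 + 4·10 + 6·23) = (133, 132, 193)
Lw2 = (1255, 1170, 1819)
w2·Lw2 = 133·1255 + 132·1170 + 193·1819 = 672422; w2·w2 = 133·133 + 132·132 + 193·193 = 72362
λ ≈ 672422/72362 = 9.2925

9.2925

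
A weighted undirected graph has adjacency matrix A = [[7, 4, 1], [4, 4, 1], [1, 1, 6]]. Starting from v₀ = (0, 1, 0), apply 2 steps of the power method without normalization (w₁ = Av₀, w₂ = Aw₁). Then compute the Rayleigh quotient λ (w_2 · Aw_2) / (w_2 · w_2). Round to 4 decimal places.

10.2027

w1 = Av₀ = (7·0 + 4·1 + 1·0; 4·0 + 4·1 + 1·0; 1·0 + 1·1 + 6·0) = (4, 4, 1)
w2 = Aw1 = (7·4 + 4·4 + 1·1; 4·4 + 4·4 + 1·1; 1·4 + 1·4 + 6·1) = (45, 33, 14)
Aw2 = (461, 326, 162)
w2·Aw2 = 45·461 + 33·326 + 14·162 = 33771; w2·w2 = 45·45 + 33·33 + 14·14 = 3310
λ ≈ 33771/3310 = 10.2027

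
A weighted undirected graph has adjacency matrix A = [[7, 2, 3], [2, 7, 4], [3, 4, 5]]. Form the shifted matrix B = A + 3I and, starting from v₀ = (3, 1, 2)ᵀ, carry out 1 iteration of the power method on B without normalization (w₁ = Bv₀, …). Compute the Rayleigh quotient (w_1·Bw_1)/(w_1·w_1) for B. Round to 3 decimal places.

14.944

B = A + 3I has rows (10, 2, 3); (2, 10, 4); (3, 4, 8)
w1 = Bv₀ = (10·3 + 2·1 + 3·2; 2·3 + 10·1 + 4·2; 3·3 + 4·1 + 8·2) = (38, 24, 29)
Bw1 = (515, 432, 442)
w1·Bw1 = 42756; w1·w1 = 2861; μ ≈ 42756/2861 = 14.944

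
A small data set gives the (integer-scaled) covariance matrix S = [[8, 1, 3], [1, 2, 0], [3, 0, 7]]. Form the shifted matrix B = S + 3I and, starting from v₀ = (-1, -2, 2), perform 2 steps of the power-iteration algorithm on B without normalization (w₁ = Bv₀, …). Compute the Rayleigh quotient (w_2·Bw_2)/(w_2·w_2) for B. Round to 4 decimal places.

μ ≈ 8.3096

B = S + 3I has rows (11, 1, 3); (1, 5, 0); (3, 0, 10)
w1 = Bv₀ = (11·(-1) + 1·(-2) + 3·2; 1·(-1) + 5·(-2) + 0·2; 3·(-1) + 0·(-2) + 10·2) = (-7, -11, 17)
w2 = Bw1 = (11·(-7) + 1·(-11) + 3·17; 1·(-7) + 5·(-11) + 0·17; 3·(-7) + 0·(-11) + 10·17) = (-37, -62, 149)
Bw2 = (-22, -347, 1379)
w2·Bw2 = 227799; w2·w2 = 27414; μ ≈ 227799/27414 = 8.3096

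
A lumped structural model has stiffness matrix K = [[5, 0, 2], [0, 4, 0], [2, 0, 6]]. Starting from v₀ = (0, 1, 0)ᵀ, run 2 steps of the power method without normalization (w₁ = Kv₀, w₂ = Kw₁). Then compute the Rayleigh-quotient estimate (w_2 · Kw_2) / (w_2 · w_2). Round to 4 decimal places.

w1 = Kv₀ = (5·0 + 0·1 + 2·0; 0·0 + 4·1 + 0·0; 2·0 + 0·1 + 6·0) = (0, 4, 0)
w2 = Kw1 = (5·0 + 0·4 + 2·0; 0·0 + 4·4 + 0·0; 2·0 + 0·4 + 6·0) = (0, 16, 0)
Kw2 = (0, 64, 0)
w2·Kw2 = 0·0 + 16·64 + 0·0 = 1024; w2·w2 = 0·0 + 16·16 + 0·0 = 256
λ ≈ 1024/256 = 4.0000

4.0000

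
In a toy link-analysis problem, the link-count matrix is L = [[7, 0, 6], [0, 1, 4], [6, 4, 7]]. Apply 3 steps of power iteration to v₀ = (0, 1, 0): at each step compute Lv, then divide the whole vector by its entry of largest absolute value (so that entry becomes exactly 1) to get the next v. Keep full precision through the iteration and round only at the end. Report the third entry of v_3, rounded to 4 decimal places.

Lv0 = (0.00000, 1.00000, 4.00000); divide by 4.00000 → v1 = (0.00000, 0.25000, 1.00000)
Lv1 = (6.00000, 4.25000, 8.00000); divide by 8.00000 → v2 = (0.75000, 0.53125, 1.00000)
Lv2 = (11.25000, 4.53125, 13.62500); divide by 13.62500 → v3 = (0.82569, 0.33257, 1.00000)
Requested entry of v3: 436/436 = 1.0000

1.0000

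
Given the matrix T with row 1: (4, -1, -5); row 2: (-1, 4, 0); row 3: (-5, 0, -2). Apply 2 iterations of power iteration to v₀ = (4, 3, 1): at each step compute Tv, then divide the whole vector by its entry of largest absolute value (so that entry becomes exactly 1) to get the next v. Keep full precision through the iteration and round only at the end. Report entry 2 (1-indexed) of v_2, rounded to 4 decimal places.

0.1791

Tv0 = (8.00000, 8.00000, -22.00000); divide by -22.00000 → v1 = (-0.36364, -0.36364, 1.00000)
Tv1 = (-6.09091, -1.09091, -0.18182); divide by -6.09091 → v2 = (1.00000, 0.17910, 0.02985)
Requested entry of v2: 24/134 = 0.1791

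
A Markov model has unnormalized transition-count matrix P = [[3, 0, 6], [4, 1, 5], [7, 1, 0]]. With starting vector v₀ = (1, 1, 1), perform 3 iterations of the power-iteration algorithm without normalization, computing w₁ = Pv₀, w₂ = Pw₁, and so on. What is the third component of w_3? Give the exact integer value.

w1 = Pv₀ = (3·1 + 0·1 + 6·1; 4·1 + 1·1 + 5·1; 7·1 + 1·1 + 0·1) = (9, 10, 8)
w2 = Pw1 = (3·9 + 0·10 + 6·8; 4·9 + 1·10 + 5·8; 7·9 + 1·10 + 0·8) = (75, 86, 73)
w3 = Pw2 = (663, 751, 611)
The requested component of w3 is 611.

611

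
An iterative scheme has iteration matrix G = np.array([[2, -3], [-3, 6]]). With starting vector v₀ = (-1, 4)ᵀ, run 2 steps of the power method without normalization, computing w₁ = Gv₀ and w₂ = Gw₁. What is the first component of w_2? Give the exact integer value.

w1 = Gv₀ = (-14, 27)
w2 = Gw1 = (-109, 204)
The requested component of w2 is -109.

-109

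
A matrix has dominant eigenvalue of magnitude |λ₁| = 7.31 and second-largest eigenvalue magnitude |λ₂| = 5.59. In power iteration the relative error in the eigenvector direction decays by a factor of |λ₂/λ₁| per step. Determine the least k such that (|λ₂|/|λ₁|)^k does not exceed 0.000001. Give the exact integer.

52

|λ₂/λ₁| = 5.59/7.31 = 0.76471
Need k ≥ ln(0.000001) / ln(0.76471) = -13.8155 / -0.2683 ≈ 51.500
Smallest integer k satisfying the bound: 52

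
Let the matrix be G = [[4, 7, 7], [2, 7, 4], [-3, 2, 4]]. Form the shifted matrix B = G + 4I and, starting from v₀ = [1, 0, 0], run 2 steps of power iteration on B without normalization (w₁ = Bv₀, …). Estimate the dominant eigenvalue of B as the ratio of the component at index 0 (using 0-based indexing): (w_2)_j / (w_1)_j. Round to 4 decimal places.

7.1250

B = G + 4I has rows (8, 7, 7); (2, 11, 4); (-3, 2, 8)
w1 = Bv₀ = (8, 2, -3)
w2 = Bw1 = (57, 26, -44)
Ratio: 57/8 = 7.1250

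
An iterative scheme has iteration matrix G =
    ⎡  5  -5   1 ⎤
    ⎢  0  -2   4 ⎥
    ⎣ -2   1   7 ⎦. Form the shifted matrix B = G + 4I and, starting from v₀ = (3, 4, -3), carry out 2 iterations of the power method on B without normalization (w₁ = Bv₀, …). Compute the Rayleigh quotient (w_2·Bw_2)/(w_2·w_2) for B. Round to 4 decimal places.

μ ≈ 11.6648

B = G + 4I has rows (9, -5, 1); (0, 2, 4); (-2, 1, 11)
w1 = Bv₀ = (4, -4, -35)
w2 = Bw1 = (21, -148, -397)
Bw2 = (532, -1884, -4557)
w2·Bw2 = 2099133; w2·w2 = 179954; μ ≈ 2099133/179954 = 11.6648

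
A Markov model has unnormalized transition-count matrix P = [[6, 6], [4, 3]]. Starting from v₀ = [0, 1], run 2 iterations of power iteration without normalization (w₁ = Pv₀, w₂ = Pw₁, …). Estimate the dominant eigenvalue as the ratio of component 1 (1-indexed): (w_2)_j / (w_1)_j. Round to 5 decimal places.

λ ≈ 9.00000

w1 = Pv₀ = (6, 3)
w2 = Pw1 = (54, 33)
Ratio at component: 54 / 6 = 9.00000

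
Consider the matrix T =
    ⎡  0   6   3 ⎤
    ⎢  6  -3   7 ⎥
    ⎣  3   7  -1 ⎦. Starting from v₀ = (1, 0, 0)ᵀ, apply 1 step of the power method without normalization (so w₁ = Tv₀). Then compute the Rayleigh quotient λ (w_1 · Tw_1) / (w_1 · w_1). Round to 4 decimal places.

w1 = Tv₀ = (0·1 + 6·0 + 3·0; 6·1 + (-3)·0 + 7·0; 3·1 + 7·0 + (-1)·0) = (0, 6, 3)
Tw1 = (45, 3, 39)
w1·Tw1 = 0·45 + 6·3 + 3·39 = 135; w1·w1 = 0·0 + 6·6 + 3·3 = 45
λ ≈ 135/45 = 3.0000

λ ≈ 3.0000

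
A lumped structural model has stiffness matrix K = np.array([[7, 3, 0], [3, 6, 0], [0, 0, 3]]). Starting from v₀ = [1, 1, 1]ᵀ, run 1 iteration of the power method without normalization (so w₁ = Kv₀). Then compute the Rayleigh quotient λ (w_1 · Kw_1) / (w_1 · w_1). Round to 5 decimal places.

9.22632

w1 = Kv₀ = (7·1 + 3·1 + 0·1; 3·1 + 6·1 + 0·1; 0·1 + 0·1 + 3·1) = (10, 9, 3)
Kw1 = (97, 84, 9)
w1·Kw1 = 10·97 + 9·84 + 3·9 = 1753; w1·w1 = 10·10 + 9·9 + 3·3 = 190
λ ≈ 1753/190 = 9.22632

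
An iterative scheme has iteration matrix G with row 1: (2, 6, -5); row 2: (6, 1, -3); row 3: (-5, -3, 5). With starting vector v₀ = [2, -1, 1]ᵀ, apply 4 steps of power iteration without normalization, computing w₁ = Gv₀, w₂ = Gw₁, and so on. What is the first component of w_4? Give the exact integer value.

w1 = Gv₀ = (-7, 8, -2)
w2 = Gw1 = (44, -28, 1)
w3 = Gw2 = (-85, 233, -131)
w4 = Gw3 = (1883, 116, -929)
The requested component of w4 is 1883.

1883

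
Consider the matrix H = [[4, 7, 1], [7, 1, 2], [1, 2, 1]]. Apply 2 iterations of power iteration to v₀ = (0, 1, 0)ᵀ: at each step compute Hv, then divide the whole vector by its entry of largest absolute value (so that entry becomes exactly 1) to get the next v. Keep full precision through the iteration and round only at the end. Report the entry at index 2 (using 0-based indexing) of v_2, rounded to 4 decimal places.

0.2037

Hv0 = (7.00000, 1.00000, 2.00000); divide by 7.00000 → v1 = (1.00000, 0.14286, 0.28571)
Hv1 = (5.28571, 7.71429, 1.57143); divide by 7.71429 → v2 = (0.68519, 1.00000, 0.20370)
Requested entry of v2: 11/54 = 0.2037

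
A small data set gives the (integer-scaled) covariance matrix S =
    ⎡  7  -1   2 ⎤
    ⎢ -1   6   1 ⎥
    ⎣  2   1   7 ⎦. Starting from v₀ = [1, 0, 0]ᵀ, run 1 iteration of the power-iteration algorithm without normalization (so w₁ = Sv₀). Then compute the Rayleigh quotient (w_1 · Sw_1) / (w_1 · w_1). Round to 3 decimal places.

8.204

w1 = Sv₀ = (7·1 + (-1)·0 + 2·0; (-1)·1 + 6·0 + 1·0; 2·1 + 1·0 + 7·0) = (7, -1, 2)
Sw1 = (54, -11, 27)
w1·Sw1 = 7·54 + (-1)·(-11) + 2·27 = 443; w1·w1 = 7·7 + (-1)·(-1) + 2·2 = 54
λ ≈ 443/54 = 8.204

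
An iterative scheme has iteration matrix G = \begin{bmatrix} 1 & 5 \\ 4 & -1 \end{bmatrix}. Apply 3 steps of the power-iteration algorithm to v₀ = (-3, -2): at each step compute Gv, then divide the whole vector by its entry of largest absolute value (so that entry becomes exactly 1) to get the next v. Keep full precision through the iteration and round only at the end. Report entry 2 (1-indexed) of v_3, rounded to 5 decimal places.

Gv0 = (-13.000000, -10.000000); divide by -13.000000 → v1 = (1.000000, 0.769231)
Gv1 = (4.846154, 3.230769); divide by 4.846154 → v2 = (1.000000, 0.666667)
Gv2 = (4.333333, 3.333333); divide by 4.333333 → v3 = (1.000000, 0.769231)
Requested entry of v3: -210/-273 = 0.76923

0.76923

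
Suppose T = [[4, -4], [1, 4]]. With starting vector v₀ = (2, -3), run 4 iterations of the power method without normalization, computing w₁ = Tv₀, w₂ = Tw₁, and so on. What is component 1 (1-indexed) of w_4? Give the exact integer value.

w1 = Tv₀ = (20, -10)
w2 = Tw1 = (120, -20)
w3 = Tw2 = (560, 40)
w4 = Tw3 = (2080, 720)
The requested component of w4 is 2080.

2080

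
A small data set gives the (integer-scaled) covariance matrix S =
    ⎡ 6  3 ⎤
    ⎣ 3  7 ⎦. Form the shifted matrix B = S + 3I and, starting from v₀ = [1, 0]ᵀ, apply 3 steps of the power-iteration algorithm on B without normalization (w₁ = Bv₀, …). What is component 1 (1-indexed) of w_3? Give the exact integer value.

B = S + 3I has rows (9, 3); (3, 10)
w1 = Bv₀ = (9·1 + 3·0; 3·1 + 10·0) = (9, 3)
w2 = Bw1 = (9·9 + 3·3; 3·9 + 10·3) = (90, 57)
w3 = Bw2 = (981, 840)
Requested component of w3: 981

981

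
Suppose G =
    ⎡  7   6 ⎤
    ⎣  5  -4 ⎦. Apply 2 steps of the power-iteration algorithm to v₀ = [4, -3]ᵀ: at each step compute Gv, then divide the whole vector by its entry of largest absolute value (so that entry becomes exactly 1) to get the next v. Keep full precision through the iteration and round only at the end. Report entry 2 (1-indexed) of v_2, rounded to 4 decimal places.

-0.2977

Gv0 = (10.00000, 32.00000); divide by 32.00000 → v1 = (0.31250, 1.00000)
Gv1 = (8.18750, -2.43750); divide by 8.18750 → v2 = (1.00000, -0.29771)
Requested entry of v2: -78/262 = -0.2977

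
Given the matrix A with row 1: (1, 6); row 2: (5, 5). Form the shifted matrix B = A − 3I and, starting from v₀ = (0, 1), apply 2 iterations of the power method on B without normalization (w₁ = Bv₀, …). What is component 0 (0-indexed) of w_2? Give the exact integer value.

0

B = A − 3I has rows (-2, 6); (5, 2)
w1 = Bv₀ = ((-2)·0 + 6·1; 5·0 + 2·1) = (6, 2)
w2 = Bw1 = ((-2)·6 + 6·2; 5·6 + 2·2) = (0, 34)
Requested component of w2: 0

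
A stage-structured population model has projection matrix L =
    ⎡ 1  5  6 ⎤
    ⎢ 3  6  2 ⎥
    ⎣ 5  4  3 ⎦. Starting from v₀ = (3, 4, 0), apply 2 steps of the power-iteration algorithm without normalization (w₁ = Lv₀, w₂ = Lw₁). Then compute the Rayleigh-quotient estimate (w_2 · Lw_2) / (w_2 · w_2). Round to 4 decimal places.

w1 = Lv₀ = (23, 33, 31)
w2 = Lw1 = (374, 329, 340)
Lw2 = (4059, 3776, 4206)
w2·Lw2 = 374·4059 + 329·3776 + 340·4206 = 4190410; w2·w2 = 374·374 + 329·329 + 340·340 = 363717
λ ≈ 4190410/363717 = 11.5211

11.5211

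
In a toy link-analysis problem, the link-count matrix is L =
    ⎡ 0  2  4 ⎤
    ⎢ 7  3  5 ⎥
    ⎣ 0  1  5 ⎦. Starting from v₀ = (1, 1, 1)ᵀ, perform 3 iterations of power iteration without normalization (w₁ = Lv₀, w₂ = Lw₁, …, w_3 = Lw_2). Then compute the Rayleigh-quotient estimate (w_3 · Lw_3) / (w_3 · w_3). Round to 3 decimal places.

λ ≈ 7.838

w1 = Lv₀ = (6, 15, 6)
w2 = Lw1 = (54, 117, 45)
w3 = Lw2 = (414, 954, 342)
Lw3 = (3276, 7470, 2664)
w3·Lw3 = 414·3276 + 954·7470 + 342·2664 = 9393732; w3·w3 = 414·414 + 954·954 + 342·342 = 1198476
λ ≈ 9393732/1198476 = 7.838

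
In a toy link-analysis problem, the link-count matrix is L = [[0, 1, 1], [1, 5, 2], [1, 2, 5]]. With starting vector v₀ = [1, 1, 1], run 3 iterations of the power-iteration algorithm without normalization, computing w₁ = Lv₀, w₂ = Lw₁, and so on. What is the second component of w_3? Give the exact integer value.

w1 = Lv₀ = (0·1 + 1·1 + 1·1; 1·1 + 5·1 + 2·1; 1·1 + 2·1 + 5·1) = (2, 8, 8)
w2 = Lw1 = (0·2 + 1·8 + 1·8; 1·2 + 5·8 + 2·8; 1·2 + 2·8 + 5·8) = (16, 58, 58)
w3 = Lw2 = (116, 422, 422)
The requested component of w3 is 422.

422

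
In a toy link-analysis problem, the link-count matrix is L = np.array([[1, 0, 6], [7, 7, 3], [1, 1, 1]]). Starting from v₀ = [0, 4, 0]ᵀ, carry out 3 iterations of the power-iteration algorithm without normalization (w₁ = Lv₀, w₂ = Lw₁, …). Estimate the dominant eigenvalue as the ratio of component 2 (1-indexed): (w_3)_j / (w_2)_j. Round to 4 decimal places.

w1 = Lv₀ = (0, 28, 4)
w2 = Lw1 = (24, 208, 32)
w3 = Lw2 = (216, 1720, 264)
Ratio at component: 1720 / 208 = 8.2692

λ ≈ 8.2692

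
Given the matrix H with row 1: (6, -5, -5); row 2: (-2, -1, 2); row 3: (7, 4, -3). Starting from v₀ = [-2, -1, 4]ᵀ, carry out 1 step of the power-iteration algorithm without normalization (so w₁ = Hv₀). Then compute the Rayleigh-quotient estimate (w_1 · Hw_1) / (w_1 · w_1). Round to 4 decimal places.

w1 = Hv₀ = (6·(-2) + (-5)·(-1) + (-5)·4; (-2)·(-2) + (-1)·(-1) + 2·4; 7·(-2) + 4·(-1) + (-3)·4) = (-27, 13, -30)
Hw1 = (-77, -19, -47)
w1·Hw1 = (-27)·(-77) + 13·(-19) + (-30)·(-47) = 3242; w1·w1 = (-27)·(-27) + 13·13 + (-30)·(-30) = 1798
λ ≈ 3242/1798 = 1.8031

1.8031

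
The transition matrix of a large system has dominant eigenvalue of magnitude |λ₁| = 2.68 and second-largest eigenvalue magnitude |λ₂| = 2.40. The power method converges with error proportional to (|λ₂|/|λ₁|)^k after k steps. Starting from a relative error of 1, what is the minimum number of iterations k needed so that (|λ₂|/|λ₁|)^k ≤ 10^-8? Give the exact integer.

|λ₂/λ₁| = 2.40/2.68 = 0.89552
Need k ≥ ln(10^-8) / ln(0.89552) = -18.4207 / -0.1103 ≈ 166.933
Smallest integer k satisfying the bound: 167

167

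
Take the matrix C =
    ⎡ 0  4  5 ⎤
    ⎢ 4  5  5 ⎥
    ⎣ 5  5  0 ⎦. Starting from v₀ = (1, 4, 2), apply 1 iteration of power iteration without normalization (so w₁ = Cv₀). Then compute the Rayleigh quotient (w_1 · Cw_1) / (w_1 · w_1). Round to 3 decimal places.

w1 = Cv₀ = (0·1 + 4·4 + 5·2; 4·1 + 5·4 + 5·2; 5·1 + 5·4 + 0·2) = (26, 34, 25)
Cw1 = (261, 399, 300)
w1·Cw1 = 26·261 + 34·399 + 25·300 = 27852; w1·w1 = 26·26 + 34·34 + 25·25 = 2457
λ ≈ 27852/2457 = 11.336

λ ≈ 11.336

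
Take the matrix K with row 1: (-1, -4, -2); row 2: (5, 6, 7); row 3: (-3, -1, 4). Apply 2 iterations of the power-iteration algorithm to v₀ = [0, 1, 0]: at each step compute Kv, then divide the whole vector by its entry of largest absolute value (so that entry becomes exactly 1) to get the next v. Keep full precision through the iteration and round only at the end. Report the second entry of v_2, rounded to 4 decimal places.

-0.5000

Kv0 = (-4.00000, 6.00000, -1.00000); divide by 6.00000 → v1 = (-0.66667, 1.00000, -0.16667)
Kv1 = (-3.00000, 1.50000, 0.33333); divide by -3.00000 → v2 = (1.00000, -0.50000, -0.11111)
Requested entry of v2: 9/-18 = -0.5000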